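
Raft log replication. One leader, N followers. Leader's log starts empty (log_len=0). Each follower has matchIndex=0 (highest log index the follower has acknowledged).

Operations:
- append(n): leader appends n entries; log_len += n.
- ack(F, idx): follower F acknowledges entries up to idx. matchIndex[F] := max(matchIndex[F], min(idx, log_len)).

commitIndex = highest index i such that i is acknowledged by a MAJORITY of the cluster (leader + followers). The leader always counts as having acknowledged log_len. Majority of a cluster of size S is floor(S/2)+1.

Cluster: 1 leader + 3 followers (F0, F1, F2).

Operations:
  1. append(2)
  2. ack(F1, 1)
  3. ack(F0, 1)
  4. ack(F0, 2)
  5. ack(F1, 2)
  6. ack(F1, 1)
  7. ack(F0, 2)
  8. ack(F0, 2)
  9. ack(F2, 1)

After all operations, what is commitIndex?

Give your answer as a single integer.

Answer: 2

Derivation:
Op 1: append 2 -> log_len=2
Op 2: F1 acks idx 1 -> match: F0=0 F1=1 F2=0; commitIndex=0
Op 3: F0 acks idx 1 -> match: F0=1 F1=1 F2=0; commitIndex=1
Op 4: F0 acks idx 2 -> match: F0=2 F1=1 F2=0; commitIndex=1
Op 5: F1 acks idx 2 -> match: F0=2 F1=2 F2=0; commitIndex=2
Op 6: F1 acks idx 1 -> match: F0=2 F1=2 F2=0; commitIndex=2
Op 7: F0 acks idx 2 -> match: F0=2 F1=2 F2=0; commitIndex=2
Op 8: F0 acks idx 2 -> match: F0=2 F1=2 F2=0; commitIndex=2
Op 9: F2 acks idx 1 -> match: F0=2 F1=2 F2=1; commitIndex=2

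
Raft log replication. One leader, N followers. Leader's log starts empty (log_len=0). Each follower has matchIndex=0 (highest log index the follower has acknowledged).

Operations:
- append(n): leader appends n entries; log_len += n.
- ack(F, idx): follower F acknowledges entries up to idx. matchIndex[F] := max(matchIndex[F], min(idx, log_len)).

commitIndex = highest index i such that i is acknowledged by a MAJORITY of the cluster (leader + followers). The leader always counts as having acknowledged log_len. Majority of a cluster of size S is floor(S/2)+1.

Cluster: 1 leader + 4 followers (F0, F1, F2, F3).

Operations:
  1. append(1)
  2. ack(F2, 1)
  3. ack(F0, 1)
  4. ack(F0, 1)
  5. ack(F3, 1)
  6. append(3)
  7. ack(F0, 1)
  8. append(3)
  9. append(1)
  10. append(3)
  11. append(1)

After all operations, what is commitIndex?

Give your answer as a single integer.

Op 1: append 1 -> log_len=1
Op 2: F2 acks idx 1 -> match: F0=0 F1=0 F2=1 F3=0; commitIndex=0
Op 3: F0 acks idx 1 -> match: F0=1 F1=0 F2=1 F3=0; commitIndex=1
Op 4: F0 acks idx 1 -> match: F0=1 F1=0 F2=1 F3=0; commitIndex=1
Op 5: F3 acks idx 1 -> match: F0=1 F1=0 F2=1 F3=1; commitIndex=1
Op 6: append 3 -> log_len=4
Op 7: F0 acks idx 1 -> match: F0=1 F1=0 F2=1 F3=1; commitIndex=1
Op 8: append 3 -> log_len=7
Op 9: append 1 -> log_len=8
Op 10: append 3 -> log_len=11
Op 11: append 1 -> log_len=12

Answer: 1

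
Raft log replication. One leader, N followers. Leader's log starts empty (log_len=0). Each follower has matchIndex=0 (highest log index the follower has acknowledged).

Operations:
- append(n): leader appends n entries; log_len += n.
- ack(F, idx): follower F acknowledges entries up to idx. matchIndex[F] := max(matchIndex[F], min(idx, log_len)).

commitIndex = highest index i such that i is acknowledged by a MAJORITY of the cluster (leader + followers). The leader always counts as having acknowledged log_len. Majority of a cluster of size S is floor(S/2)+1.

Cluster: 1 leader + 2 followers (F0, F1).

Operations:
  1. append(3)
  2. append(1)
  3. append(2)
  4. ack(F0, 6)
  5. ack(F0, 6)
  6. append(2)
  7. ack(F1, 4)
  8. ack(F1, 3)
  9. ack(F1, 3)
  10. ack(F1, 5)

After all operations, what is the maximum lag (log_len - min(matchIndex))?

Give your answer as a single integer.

Op 1: append 3 -> log_len=3
Op 2: append 1 -> log_len=4
Op 3: append 2 -> log_len=6
Op 4: F0 acks idx 6 -> match: F0=6 F1=0; commitIndex=6
Op 5: F0 acks idx 6 -> match: F0=6 F1=0; commitIndex=6
Op 6: append 2 -> log_len=8
Op 7: F1 acks idx 4 -> match: F0=6 F1=4; commitIndex=6
Op 8: F1 acks idx 3 -> match: F0=6 F1=4; commitIndex=6
Op 9: F1 acks idx 3 -> match: F0=6 F1=4; commitIndex=6
Op 10: F1 acks idx 5 -> match: F0=6 F1=5; commitIndex=6

Answer: 3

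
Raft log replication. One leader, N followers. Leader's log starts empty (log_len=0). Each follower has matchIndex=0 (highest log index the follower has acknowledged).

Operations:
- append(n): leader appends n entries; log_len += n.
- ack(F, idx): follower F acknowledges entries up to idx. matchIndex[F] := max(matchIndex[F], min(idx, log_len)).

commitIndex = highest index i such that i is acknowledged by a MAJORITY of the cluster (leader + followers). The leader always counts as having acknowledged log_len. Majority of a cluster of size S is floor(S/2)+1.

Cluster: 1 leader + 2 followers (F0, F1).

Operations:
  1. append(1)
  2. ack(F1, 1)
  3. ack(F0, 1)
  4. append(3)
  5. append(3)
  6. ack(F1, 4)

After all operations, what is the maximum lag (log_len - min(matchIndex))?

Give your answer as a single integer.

Answer: 6

Derivation:
Op 1: append 1 -> log_len=1
Op 2: F1 acks idx 1 -> match: F0=0 F1=1; commitIndex=1
Op 3: F0 acks idx 1 -> match: F0=1 F1=1; commitIndex=1
Op 4: append 3 -> log_len=4
Op 5: append 3 -> log_len=7
Op 6: F1 acks idx 4 -> match: F0=1 F1=4; commitIndex=4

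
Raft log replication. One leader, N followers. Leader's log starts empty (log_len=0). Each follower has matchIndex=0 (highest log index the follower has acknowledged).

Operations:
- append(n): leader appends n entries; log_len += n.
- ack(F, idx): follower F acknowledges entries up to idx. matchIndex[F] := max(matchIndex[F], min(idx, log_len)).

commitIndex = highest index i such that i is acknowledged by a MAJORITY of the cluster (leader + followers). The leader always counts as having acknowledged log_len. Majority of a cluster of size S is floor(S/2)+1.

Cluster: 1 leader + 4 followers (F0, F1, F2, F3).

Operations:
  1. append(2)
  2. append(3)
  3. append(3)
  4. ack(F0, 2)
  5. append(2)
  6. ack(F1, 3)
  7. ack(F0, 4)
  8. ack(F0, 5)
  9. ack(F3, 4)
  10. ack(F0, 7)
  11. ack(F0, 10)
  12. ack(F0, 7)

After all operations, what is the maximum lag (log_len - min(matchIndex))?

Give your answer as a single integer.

Answer: 10

Derivation:
Op 1: append 2 -> log_len=2
Op 2: append 3 -> log_len=5
Op 3: append 3 -> log_len=8
Op 4: F0 acks idx 2 -> match: F0=2 F1=0 F2=0 F3=0; commitIndex=0
Op 5: append 2 -> log_len=10
Op 6: F1 acks idx 3 -> match: F0=2 F1=3 F2=0 F3=0; commitIndex=2
Op 7: F0 acks idx 4 -> match: F0=4 F1=3 F2=0 F3=0; commitIndex=3
Op 8: F0 acks idx 5 -> match: F0=5 F1=3 F2=0 F3=0; commitIndex=3
Op 9: F3 acks idx 4 -> match: F0=5 F1=3 F2=0 F3=4; commitIndex=4
Op 10: F0 acks idx 7 -> match: F0=7 F1=3 F2=0 F3=4; commitIndex=4
Op 11: F0 acks idx 10 -> match: F0=10 F1=3 F2=0 F3=4; commitIndex=4
Op 12: F0 acks idx 7 -> match: F0=10 F1=3 F2=0 F3=4; commitIndex=4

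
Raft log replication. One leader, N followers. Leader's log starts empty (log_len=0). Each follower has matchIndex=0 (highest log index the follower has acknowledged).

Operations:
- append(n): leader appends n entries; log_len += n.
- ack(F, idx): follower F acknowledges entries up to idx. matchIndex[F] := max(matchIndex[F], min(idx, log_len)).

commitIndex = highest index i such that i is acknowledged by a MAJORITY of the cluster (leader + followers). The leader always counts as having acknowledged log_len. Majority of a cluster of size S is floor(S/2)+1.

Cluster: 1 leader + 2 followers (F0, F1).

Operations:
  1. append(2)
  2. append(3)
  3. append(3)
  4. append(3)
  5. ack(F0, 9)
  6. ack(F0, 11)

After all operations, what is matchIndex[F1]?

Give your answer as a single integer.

Answer: 0

Derivation:
Op 1: append 2 -> log_len=2
Op 2: append 3 -> log_len=5
Op 3: append 3 -> log_len=8
Op 4: append 3 -> log_len=11
Op 5: F0 acks idx 9 -> match: F0=9 F1=0; commitIndex=9
Op 6: F0 acks idx 11 -> match: F0=11 F1=0; commitIndex=11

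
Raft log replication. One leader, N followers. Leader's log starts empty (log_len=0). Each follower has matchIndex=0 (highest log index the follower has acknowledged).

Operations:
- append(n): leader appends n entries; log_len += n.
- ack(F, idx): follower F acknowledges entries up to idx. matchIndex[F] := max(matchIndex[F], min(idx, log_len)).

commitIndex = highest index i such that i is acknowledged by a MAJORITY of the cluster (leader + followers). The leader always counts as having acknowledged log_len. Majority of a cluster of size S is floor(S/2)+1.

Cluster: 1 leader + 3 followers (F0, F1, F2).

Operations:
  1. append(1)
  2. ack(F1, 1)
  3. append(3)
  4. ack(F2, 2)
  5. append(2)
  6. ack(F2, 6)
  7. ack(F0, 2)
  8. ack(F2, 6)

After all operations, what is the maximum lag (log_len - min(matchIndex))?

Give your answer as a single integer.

Op 1: append 1 -> log_len=1
Op 2: F1 acks idx 1 -> match: F0=0 F1=1 F2=0; commitIndex=0
Op 3: append 3 -> log_len=4
Op 4: F2 acks idx 2 -> match: F0=0 F1=1 F2=2; commitIndex=1
Op 5: append 2 -> log_len=6
Op 6: F2 acks idx 6 -> match: F0=0 F1=1 F2=6; commitIndex=1
Op 7: F0 acks idx 2 -> match: F0=2 F1=1 F2=6; commitIndex=2
Op 8: F2 acks idx 6 -> match: F0=2 F1=1 F2=6; commitIndex=2

Answer: 5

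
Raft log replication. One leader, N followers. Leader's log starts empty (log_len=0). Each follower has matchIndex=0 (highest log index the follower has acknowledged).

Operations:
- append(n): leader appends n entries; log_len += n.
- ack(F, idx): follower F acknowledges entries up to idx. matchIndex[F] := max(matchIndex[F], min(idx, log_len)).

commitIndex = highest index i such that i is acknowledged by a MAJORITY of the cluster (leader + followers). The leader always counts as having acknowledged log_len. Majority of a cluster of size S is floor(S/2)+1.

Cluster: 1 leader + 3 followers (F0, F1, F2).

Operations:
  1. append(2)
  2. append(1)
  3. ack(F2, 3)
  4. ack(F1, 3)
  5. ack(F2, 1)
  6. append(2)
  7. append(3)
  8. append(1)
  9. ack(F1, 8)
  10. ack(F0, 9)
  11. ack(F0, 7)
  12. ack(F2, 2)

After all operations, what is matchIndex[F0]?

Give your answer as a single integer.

Op 1: append 2 -> log_len=2
Op 2: append 1 -> log_len=3
Op 3: F2 acks idx 3 -> match: F0=0 F1=0 F2=3; commitIndex=0
Op 4: F1 acks idx 3 -> match: F0=0 F1=3 F2=3; commitIndex=3
Op 5: F2 acks idx 1 -> match: F0=0 F1=3 F2=3; commitIndex=3
Op 6: append 2 -> log_len=5
Op 7: append 3 -> log_len=8
Op 8: append 1 -> log_len=9
Op 9: F1 acks idx 8 -> match: F0=0 F1=8 F2=3; commitIndex=3
Op 10: F0 acks idx 9 -> match: F0=9 F1=8 F2=3; commitIndex=8
Op 11: F0 acks idx 7 -> match: F0=9 F1=8 F2=3; commitIndex=8
Op 12: F2 acks idx 2 -> match: F0=9 F1=8 F2=3; commitIndex=8

Answer: 9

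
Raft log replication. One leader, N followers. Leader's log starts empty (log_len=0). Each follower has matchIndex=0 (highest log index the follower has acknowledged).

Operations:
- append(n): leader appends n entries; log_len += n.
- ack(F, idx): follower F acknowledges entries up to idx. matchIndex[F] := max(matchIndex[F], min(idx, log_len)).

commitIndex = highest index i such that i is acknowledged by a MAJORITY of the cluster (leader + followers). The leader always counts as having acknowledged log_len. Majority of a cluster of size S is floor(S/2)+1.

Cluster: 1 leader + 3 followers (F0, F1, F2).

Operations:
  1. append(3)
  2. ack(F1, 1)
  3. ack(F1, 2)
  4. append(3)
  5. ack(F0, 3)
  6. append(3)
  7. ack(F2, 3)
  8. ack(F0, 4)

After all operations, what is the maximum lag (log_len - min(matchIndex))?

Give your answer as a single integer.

Answer: 7

Derivation:
Op 1: append 3 -> log_len=3
Op 2: F1 acks idx 1 -> match: F0=0 F1=1 F2=0; commitIndex=0
Op 3: F1 acks idx 2 -> match: F0=0 F1=2 F2=0; commitIndex=0
Op 4: append 3 -> log_len=6
Op 5: F0 acks idx 3 -> match: F0=3 F1=2 F2=0; commitIndex=2
Op 6: append 3 -> log_len=9
Op 7: F2 acks idx 3 -> match: F0=3 F1=2 F2=3; commitIndex=3
Op 8: F0 acks idx 4 -> match: F0=4 F1=2 F2=3; commitIndex=3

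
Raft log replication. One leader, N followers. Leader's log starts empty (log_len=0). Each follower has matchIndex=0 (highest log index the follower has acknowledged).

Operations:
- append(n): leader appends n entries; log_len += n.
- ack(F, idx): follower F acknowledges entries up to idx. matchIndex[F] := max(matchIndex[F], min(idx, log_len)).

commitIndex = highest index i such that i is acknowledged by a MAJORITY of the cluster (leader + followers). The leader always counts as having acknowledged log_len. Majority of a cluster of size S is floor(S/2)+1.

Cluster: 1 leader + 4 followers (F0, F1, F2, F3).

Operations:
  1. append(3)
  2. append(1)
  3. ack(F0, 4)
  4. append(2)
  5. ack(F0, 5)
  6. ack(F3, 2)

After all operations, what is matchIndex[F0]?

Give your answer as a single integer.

Op 1: append 3 -> log_len=3
Op 2: append 1 -> log_len=4
Op 3: F0 acks idx 4 -> match: F0=4 F1=0 F2=0 F3=0; commitIndex=0
Op 4: append 2 -> log_len=6
Op 5: F0 acks idx 5 -> match: F0=5 F1=0 F2=0 F3=0; commitIndex=0
Op 6: F3 acks idx 2 -> match: F0=5 F1=0 F2=0 F3=2; commitIndex=2

Answer: 5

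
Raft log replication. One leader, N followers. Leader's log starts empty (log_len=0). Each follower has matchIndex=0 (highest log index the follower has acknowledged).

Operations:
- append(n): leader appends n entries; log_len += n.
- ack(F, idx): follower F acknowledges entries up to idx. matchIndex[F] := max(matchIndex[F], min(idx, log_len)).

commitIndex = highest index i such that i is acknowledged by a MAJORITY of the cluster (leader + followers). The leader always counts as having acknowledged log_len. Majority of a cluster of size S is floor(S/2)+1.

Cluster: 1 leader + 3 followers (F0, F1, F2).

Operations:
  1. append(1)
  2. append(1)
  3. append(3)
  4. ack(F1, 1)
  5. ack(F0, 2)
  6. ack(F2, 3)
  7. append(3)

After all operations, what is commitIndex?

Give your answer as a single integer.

Op 1: append 1 -> log_len=1
Op 2: append 1 -> log_len=2
Op 3: append 3 -> log_len=5
Op 4: F1 acks idx 1 -> match: F0=0 F1=1 F2=0; commitIndex=0
Op 5: F0 acks idx 2 -> match: F0=2 F1=1 F2=0; commitIndex=1
Op 6: F2 acks idx 3 -> match: F0=2 F1=1 F2=3; commitIndex=2
Op 7: append 3 -> log_len=8

Answer: 2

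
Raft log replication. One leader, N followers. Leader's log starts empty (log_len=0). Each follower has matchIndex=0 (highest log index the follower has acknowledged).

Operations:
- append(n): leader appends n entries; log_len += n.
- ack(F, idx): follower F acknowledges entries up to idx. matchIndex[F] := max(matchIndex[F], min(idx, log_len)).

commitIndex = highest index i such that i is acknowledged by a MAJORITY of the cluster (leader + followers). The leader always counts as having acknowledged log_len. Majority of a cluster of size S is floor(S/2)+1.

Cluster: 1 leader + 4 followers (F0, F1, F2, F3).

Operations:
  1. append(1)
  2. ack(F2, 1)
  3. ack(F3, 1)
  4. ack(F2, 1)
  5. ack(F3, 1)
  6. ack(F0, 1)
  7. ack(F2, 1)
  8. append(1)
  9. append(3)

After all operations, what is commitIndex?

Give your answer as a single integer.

Op 1: append 1 -> log_len=1
Op 2: F2 acks idx 1 -> match: F0=0 F1=0 F2=1 F3=0; commitIndex=0
Op 3: F3 acks idx 1 -> match: F0=0 F1=0 F2=1 F3=1; commitIndex=1
Op 4: F2 acks idx 1 -> match: F0=0 F1=0 F2=1 F3=1; commitIndex=1
Op 5: F3 acks idx 1 -> match: F0=0 F1=0 F2=1 F3=1; commitIndex=1
Op 6: F0 acks idx 1 -> match: F0=1 F1=0 F2=1 F3=1; commitIndex=1
Op 7: F2 acks idx 1 -> match: F0=1 F1=0 F2=1 F3=1; commitIndex=1
Op 8: append 1 -> log_len=2
Op 9: append 3 -> log_len=5

Answer: 1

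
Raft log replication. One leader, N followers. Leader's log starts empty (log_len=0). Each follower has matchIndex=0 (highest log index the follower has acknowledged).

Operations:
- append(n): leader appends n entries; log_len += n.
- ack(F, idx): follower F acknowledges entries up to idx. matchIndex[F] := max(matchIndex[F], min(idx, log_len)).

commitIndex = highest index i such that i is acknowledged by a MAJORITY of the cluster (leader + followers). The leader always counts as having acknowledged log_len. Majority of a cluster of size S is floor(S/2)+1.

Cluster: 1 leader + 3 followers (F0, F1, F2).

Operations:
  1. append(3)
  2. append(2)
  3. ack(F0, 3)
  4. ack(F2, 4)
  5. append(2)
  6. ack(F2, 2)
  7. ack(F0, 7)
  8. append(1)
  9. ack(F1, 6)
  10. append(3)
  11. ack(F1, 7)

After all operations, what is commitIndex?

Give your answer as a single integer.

Answer: 7

Derivation:
Op 1: append 3 -> log_len=3
Op 2: append 2 -> log_len=5
Op 3: F0 acks idx 3 -> match: F0=3 F1=0 F2=0; commitIndex=0
Op 4: F2 acks idx 4 -> match: F0=3 F1=0 F2=4; commitIndex=3
Op 5: append 2 -> log_len=7
Op 6: F2 acks idx 2 -> match: F0=3 F1=0 F2=4; commitIndex=3
Op 7: F0 acks idx 7 -> match: F0=7 F1=0 F2=4; commitIndex=4
Op 8: append 1 -> log_len=8
Op 9: F1 acks idx 6 -> match: F0=7 F1=6 F2=4; commitIndex=6
Op 10: append 3 -> log_len=11
Op 11: F1 acks idx 7 -> match: F0=7 F1=7 F2=4; commitIndex=7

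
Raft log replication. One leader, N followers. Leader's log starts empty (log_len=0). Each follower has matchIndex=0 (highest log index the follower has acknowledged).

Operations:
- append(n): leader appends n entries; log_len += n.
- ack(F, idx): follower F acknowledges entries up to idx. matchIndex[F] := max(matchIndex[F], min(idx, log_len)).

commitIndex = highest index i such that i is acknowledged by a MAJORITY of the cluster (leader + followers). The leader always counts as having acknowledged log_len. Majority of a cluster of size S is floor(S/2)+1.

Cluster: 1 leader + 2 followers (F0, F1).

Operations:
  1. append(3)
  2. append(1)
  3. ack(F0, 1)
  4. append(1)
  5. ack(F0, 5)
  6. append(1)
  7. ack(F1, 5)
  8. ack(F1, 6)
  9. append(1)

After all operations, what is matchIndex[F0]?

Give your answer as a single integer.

Op 1: append 3 -> log_len=3
Op 2: append 1 -> log_len=4
Op 3: F0 acks idx 1 -> match: F0=1 F1=0; commitIndex=1
Op 4: append 1 -> log_len=5
Op 5: F0 acks idx 5 -> match: F0=5 F1=0; commitIndex=5
Op 6: append 1 -> log_len=6
Op 7: F1 acks idx 5 -> match: F0=5 F1=5; commitIndex=5
Op 8: F1 acks idx 6 -> match: F0=5 F1=6; commitIndex=6
Op 9: append 1 -> log_len=7

Answer: 5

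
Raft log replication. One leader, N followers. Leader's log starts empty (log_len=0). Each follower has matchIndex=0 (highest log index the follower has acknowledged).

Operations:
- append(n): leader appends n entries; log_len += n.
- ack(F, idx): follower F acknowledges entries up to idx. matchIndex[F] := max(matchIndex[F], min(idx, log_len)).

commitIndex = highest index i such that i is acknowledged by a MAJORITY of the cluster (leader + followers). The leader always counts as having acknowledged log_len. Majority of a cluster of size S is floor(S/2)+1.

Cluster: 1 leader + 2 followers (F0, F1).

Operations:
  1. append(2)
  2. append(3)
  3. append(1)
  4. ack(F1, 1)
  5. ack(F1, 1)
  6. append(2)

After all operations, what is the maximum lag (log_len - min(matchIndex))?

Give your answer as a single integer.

Answer: 8

Derivation:
Op 1: append 2 -> log_len=2
Op 2: append 3 -> log_len=5
Op 3: append 1 -> log_len=6
Op 4: F1 acks idx 1 -> match: F0=0 F1=1; commitIndex=1
Op 5: F1 acks idx 1 -> match: F0=0 F1=1; commitIndex=1
Op 6: append 2 -> log_len=8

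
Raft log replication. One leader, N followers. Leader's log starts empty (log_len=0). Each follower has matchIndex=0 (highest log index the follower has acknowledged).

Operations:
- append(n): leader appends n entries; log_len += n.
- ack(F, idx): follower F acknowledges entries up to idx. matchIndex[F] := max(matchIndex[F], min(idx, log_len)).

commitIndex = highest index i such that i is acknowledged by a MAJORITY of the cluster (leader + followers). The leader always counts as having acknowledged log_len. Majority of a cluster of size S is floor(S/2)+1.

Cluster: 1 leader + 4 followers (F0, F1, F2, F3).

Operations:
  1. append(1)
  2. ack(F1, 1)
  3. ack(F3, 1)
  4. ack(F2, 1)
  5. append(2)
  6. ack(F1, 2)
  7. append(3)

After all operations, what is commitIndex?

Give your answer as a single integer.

Answer: 1

Derivation:
Op 1: append 1 -> log_len=1
Op 2: F1 acks idx 1 -> match: F0=0 F1=1 F2=0 F3=0; commitIndex=0
Op 3: F3 acks idx 1 -> match: F0=0 F1=1 F2=0 F3=1; commitIndex=1
Op 4: F2 acks idx 1 -> match: F0=0 F1=1 F2=1 F3=1; commitIndex=1
Op 5: append 2 -> log_len=3
Op 6: F1 acks idx 2 -> match: F0=0 F1=2 F2=1 F3=1; commitIndex=1
Op 7: append 3 -> log_len=6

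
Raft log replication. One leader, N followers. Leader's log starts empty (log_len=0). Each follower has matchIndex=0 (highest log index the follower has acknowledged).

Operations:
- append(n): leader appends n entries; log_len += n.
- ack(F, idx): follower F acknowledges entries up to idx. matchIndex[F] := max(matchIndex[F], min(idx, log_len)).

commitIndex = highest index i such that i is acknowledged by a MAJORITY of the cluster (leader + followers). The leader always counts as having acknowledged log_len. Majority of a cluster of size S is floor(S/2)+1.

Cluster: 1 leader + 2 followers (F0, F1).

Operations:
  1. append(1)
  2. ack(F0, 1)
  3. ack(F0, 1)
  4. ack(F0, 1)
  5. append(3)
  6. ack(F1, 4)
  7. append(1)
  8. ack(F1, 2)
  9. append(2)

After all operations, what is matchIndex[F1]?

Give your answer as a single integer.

Op 1: append 1 -> log_len=1
Op 2: F0 acks idx 1 -> match: F0=1 F1=0; commitIndex=1
Op 3: F0 acks idx 1 -> match: F0=1 F1=0; commitIndex=1
Op 4: F0 acks idx 1 -> match: F0=1 F1=0; commitIndex=1
Op 5: append 3 -> log_len=4
Op 6: F1 acks idx 4 -> match: F0=1 F1=4; commitIndex=4
Op 7: append 1 -> log_len=5
Op 8: F1 acks idx 2 -> match: F0=1 F1=4; commitIndex=4
Op 9: append 2 -> log_len=7

Answer: 4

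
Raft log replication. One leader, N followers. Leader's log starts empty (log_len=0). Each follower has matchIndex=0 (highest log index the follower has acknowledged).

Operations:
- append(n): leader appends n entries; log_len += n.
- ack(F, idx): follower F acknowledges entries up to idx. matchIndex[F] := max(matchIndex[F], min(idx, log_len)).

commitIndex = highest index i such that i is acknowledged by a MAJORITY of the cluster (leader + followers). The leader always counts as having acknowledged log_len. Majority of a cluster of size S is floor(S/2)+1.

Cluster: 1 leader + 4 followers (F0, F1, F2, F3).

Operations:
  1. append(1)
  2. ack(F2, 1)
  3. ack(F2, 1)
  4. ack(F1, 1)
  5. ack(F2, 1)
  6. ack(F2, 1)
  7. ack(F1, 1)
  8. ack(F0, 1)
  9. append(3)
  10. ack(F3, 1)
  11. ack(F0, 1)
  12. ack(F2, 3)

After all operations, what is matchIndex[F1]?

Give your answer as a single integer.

Answer: 1

Derivation:
Op 1: append 1 -> log_len=1
Op 2: F2 acks idx 1 -> match: F0=0 F1=0 F2=1 F3=0; commitIndex=0
Op 3: F2 acks idx 1 -> match: F0=0 F1=0 F2=1 F3=0; commitIndex=0
Op 4: F1 acks idx 1 -> match: F0=0 F1=1 F2=1 F3=0; commitIndex=1
Op 5: F2 acks idx 1 -> match: F0=0 F1=1 F2=1 F3=0; commitIndex=1
Op 6: F2 acks idx 1 -> match: F0=0 F1=1 F2=1 F3=0; commitIndex=1
Op 7: F1 acks idx 1 -> match: F0=0 F1=1 F2=1 F3=0; commitIndex=1
Op 8: F0 acks idx 1 -> match: F0=1 F1=1 F2=1 F3=0; commitIndex=1
Op 9: append 3 -> log_len=4
Op 10: F3 acks idx 1 -> match: F0=1 F1=1 F2=1 F3=1; commitIndex=1
Op 11: F0 acks idx 1 -> match: F0=1 F1=1 F2=1 F3=1; commitIndex=1
Op 12: F2 acks idx 3 -> match: F0=1 F1=1 F2=3 F3=1; commitIndex=1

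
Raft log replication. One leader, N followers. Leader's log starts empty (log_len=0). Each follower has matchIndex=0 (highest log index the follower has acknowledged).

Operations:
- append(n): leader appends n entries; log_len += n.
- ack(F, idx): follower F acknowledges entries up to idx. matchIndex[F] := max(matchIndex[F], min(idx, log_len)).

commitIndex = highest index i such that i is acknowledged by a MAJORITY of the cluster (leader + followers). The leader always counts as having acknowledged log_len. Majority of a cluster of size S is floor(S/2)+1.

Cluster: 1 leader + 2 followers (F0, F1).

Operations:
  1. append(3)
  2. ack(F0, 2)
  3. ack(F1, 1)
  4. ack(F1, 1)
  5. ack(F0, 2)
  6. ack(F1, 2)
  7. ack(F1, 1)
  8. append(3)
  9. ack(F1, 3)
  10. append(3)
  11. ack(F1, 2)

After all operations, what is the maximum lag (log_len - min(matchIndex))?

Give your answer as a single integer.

Answer: 7

Derivation:
Op 1: append 3 -> log_len=3
Op 2: F0 acks idx 2 -> match: F0=2 F1=0; commitIndex=2
Op 3: F1 acks idx 1 -> match: F0=2 F1=1; commitIndex=2
Op 4: F1 acks idx 1 -> match: F0=2 F1=1; commitIndex=2
Op 5: F0 acks idx 2 -> match: F0=2 F1=1; commitIndex=2
Op 6: F1 acks idx 2 -> match: F0=2 F1=2; commitIndex=2
Op 7: F1 acks idx 1 -> match: F0=2 F1=2; commitIndex=2
Op 8: append 3 -> log_len=6
Op 9: F1 acks idx 3 -> match: F0=2 F1=3; commitIndex=3
Op 10: append 3 -> log_len=9
Op 11: F1 acks idx 2 -> match: F0=2 F1=3; commitIndex=3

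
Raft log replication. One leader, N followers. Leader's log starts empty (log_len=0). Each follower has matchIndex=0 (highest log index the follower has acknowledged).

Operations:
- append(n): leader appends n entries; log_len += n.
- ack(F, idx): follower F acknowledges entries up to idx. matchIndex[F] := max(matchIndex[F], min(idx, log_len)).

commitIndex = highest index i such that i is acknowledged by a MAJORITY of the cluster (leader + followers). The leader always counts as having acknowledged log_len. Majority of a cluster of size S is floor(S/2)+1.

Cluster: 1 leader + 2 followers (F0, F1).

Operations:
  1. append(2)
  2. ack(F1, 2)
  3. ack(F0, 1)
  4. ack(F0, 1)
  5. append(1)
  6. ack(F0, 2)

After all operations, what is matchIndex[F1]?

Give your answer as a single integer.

Answer: 2

Derivation:
Op 1: append 2 -> log_len=2
Op 2: F1 acks idx 2 -> match: F0=0 F1=2; commitIndex=2
Op 3: F0 acks idx 1 -> match: F0=1 F1=2; commitIndex=2
Op 4: F0 acks idx 1 -> match: F0=1 F1=2; commitIndex=2
Op 5: append 1 -> log_len=3
Op 6: F0 acks idx 2 -> match: F0=2 F1=2; commitIndex=2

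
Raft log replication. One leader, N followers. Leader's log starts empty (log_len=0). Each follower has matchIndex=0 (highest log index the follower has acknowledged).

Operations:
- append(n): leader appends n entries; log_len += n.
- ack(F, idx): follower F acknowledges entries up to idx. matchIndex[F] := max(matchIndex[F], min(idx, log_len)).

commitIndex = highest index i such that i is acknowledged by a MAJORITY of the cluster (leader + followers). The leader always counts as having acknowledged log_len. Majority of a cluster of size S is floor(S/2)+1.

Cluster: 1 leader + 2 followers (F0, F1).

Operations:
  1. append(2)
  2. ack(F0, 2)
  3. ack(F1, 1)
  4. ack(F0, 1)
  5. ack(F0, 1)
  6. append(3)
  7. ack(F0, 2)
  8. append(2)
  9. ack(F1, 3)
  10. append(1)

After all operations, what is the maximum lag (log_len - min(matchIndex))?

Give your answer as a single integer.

Answer: 6

Derivation:
Op 1: append 2 -> log_len=2
Op 2: F0 acks idx 2 -> match: F0=2 F1=0; commitIndex=2
Op 3: F1 acks idx 1 -> match: F0=2 F1=1; commitIndex=2
Op 4: F0 acks idx 1 -> match: F0=2 F1=1; commitIndex=2
Op 5: F0 acks idx 1 -> match: F0=2 F1=1; commitIndex=2
Op 6: append 3 -> log_len=5
Op 7: F0 acks idx 2 -> match: F0=2 F1=1; commitIndex=2
Op 8: append 2 -> log_len=7
Op 9: F1 acks idx 3 -> match: F0=2 F1=3; commitIndex=3
Op 10: append 1 -> log_len=8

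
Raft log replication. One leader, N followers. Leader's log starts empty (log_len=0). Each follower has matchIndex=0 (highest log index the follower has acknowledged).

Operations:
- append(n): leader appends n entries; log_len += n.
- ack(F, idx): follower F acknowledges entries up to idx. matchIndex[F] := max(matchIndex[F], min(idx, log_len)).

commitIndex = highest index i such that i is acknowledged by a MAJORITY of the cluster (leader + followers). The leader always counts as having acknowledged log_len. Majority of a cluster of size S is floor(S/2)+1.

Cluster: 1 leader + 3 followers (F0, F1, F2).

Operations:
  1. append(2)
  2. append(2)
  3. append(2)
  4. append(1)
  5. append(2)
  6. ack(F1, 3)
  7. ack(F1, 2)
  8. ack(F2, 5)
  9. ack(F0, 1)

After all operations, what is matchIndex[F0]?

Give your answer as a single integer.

Answer: 1

Derivation:
Op 1: append 2 -> log_len=2
Op 2: append 2 -> log_len=4
Op 3: append 2 -> log_len=6
Op 4: append 1 -> log_len=7
Op 5: append 2 -> log_len=9
Op 6: F1 acks idx 3 -> match: F0=0 F1=3 F2=0; commitIndex=0
Op 7: F1 acks idx 2 -> match: F0=0 F1=3 F2=0; commitIndex=0
Op 8: F2 acks idx 5 -> match: F0=0 F1=3 F2=5; commitIndex=3
Op 9: F0 acks idx 1 -> match: F0=1 F1=3 F2=5; commitIndex=3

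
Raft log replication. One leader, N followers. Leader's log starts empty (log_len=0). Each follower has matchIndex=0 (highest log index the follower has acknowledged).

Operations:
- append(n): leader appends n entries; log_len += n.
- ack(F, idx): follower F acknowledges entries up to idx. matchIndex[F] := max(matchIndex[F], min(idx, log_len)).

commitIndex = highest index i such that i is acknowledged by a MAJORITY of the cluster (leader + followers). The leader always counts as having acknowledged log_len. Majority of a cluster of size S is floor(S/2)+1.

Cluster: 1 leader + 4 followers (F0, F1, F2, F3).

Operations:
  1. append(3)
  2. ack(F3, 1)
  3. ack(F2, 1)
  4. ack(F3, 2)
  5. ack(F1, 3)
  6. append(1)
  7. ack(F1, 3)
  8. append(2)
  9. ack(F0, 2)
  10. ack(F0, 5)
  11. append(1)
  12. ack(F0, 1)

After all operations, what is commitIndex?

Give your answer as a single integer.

Answer: 3

Derivation:
Op 1: append 3 -> log_len=3
Op 2: F3 acks idx 1 -> match: F0=0 F1=0 F2=0 F3=1; commitIndex=0
Op 3: F2 acks idx 1 -> match: F0=0 F1=0 F2=1 F3=1; commitIndex=1
Op 4: F3 acks idx 2 -> match: F0=0 F1=0 F2=1 F3=2; commitIndex=1
Op 5: F1 acks idx 3 -> match: F0=0 F1=3 F2=1 F3=2; commitIndex=2
Op 6: append 1 -> log_len=4
Op 7: F1 acks idx 3 -> match: F0=0 F1=3 F2=1 F3=2; commitIndex=2
Op 8: append 2 -> log_len=6
Op 9: F0 acks idx 2 -> match: F0=2 F1=3 F2=1 F3=2; commitIndex=2
Op 10: F0 acks idx 5 -> match: F0=5 F1=3 F2=1 F3=2; commitIndex=3
Op 11: append 1 -> log_len=7
Op 12: F0 acks idx 1 -> match: F0=5 F1=3 F2=1 F3=2; commitIndex=3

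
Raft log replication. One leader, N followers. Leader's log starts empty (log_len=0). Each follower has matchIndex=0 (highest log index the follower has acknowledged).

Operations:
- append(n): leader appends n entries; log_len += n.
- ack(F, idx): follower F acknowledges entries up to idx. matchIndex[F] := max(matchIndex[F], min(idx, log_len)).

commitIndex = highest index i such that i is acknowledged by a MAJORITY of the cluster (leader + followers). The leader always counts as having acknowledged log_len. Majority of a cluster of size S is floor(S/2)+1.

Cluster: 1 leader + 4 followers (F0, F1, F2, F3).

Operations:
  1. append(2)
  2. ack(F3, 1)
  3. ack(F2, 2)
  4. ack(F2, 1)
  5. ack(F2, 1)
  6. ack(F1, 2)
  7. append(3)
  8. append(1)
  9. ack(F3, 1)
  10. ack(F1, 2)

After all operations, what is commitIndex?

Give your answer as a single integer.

Answer: 2

Derivation:
Op 1: append 2 -> log_len=2
Op 2: F3 acks idx 1 -> match: F0=0 F1=0 F2=0 F3=1; commitIndex=0
Op 3: F2 acks idx 2 -> match: F0=0 F1=0 F2=2 F3=1; commitIndex=1
Op 4: F2 acks idx 1 -> match: F0=0 F1=0 F2=2 F3=1; commitIndex=1
Op 5: F2 acks idx 1 -> match: F0=0 F1=0 F2=2 F3=1; commitIndex=1
Op 6: F1 acks idx 2 -> match: F0=0 F1=2 F2=2 F3=1; commitIndex=2
Op 7: append 3 -> log_len=5
Op 8: append 1 -> log_len=6
Op 9: F3 acks idx 1 -> match: F0=0 F1=2 F2=2 F3=1; commitIndex=2
Op 10: F1 acks idx 2 -> match: F0=0 F1=2 F2=2 F3=1; commitIndex=2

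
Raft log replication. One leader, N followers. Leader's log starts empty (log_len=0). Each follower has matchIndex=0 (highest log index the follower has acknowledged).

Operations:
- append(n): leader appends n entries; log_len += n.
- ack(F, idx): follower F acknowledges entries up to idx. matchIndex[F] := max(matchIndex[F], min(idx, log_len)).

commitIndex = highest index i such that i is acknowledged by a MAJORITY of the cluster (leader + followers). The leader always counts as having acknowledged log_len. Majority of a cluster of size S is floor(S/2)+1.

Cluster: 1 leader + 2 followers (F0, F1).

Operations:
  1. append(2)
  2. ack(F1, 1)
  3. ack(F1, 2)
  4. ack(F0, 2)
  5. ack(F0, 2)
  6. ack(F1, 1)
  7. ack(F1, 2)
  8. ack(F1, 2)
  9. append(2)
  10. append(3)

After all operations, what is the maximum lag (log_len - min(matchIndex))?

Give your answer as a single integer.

Answer: 5

Derivation:
Op 1: append 2 -> log_len=2
Op 2: F1 acks idx 1 -> match: F0=0 F1=1; commitIndex=1
Op 3: F1 acks idx 2 -> match: F0=0 F1=2; commitIndex=2
Op 4: F0 acks idx 2 -> match: F0=2 F1=2; commitIndex=2
Op 5: F0 acks idx 2 -> match: F0=2 F1=2; commitIndex=2
Op 6: F1 acks idx 1 -> match: F0=2 F1=2; commitIndex=2
Op 7: F1 acks idx 2 -> match: F0=2 F1=2; commitIndex=2
Op 8: F1 acks idx 2 -> match: F0=2 F1=2; commitIndex=2
Op 9: append 2 -> log_len=4
Op 10: append 3 -> log_len=7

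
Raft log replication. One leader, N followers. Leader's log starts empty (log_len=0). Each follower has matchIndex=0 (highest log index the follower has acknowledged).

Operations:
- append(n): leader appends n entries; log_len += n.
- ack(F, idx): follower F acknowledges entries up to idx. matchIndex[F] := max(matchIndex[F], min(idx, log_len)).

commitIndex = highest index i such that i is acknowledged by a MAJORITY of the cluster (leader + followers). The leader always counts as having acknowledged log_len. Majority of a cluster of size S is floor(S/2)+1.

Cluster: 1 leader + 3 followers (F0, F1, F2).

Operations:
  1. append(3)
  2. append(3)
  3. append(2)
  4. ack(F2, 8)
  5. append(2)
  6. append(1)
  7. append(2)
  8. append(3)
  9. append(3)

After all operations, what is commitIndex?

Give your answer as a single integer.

Op 1: append 3 -> log_len=3
Op 2: append 3 -> log_len=6
Op 3: append 2 -> log_len=8
Op 4: F2 acks idx 8 -> match: F0=0 F1=0 F2=8; commitIndex=0
Op 5: append 2 -> log_len=10
Op 6: append 1 -> log_len=11
Op 7: append 2 -> log_len=13
Op 8: append 3 -> log_len=16
Op 9: append 3 -> log_len=19

Answer: 0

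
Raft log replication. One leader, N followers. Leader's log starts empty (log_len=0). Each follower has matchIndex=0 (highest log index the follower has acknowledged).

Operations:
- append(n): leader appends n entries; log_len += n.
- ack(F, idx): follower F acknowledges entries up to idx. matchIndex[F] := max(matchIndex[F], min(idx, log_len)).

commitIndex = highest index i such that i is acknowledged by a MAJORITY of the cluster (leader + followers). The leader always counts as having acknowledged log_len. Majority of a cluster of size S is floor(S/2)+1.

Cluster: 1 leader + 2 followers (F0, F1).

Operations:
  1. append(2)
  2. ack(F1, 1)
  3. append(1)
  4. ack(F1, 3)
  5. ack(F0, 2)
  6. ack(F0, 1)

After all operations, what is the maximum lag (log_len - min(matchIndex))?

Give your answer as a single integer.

Answer: 1

Derivation:
Op 1: append 2 -> log_len=2
Op 2: F1 acks idx 1 -> match: F0=0 F1=1; commitIndex=1
Op 3: append 1 -> log_len=3
Op 4: F1 acks idx 3 -> match: F0=0 F1=3; commitIndex=3
Op 5: F0 acks idx 2 -> match: F0=2 F1=3; commitIndex=3
Op 6: F0 acks idx 1 -> match: F0=2 F1=3; commitIndex=3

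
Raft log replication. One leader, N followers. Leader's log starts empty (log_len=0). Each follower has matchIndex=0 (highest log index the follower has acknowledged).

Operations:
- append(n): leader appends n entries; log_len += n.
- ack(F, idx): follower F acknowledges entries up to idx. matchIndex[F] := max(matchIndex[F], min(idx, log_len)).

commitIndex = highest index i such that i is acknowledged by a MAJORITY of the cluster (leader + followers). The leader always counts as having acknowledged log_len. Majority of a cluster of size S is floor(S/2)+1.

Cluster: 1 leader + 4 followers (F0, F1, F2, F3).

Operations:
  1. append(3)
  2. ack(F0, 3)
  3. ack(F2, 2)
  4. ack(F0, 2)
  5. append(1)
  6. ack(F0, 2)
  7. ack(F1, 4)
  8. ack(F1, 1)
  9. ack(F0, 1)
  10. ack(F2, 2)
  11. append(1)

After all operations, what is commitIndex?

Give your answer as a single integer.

Answer: 3

Derivation:
Op 1: append 3 -> log_len=3
Op 2: F0 acks idx 3 -> match: F0=3 F1=0 F2=0 F3=0; commitIndex=0
Op 3: F2 acks idx 2 -> match: F0=3 F1=0 F2=2 F3=0; commitIndex=2
Op 4: F0 acks idx 2 -> match: F0=3 F1=0 F2=2 F3=0; commitIndex=2
Op 5: append 1 -> log_len=4
Op 6: F0 acks idx 2 -> match: F0=3 F1=0 F2=2 F3=0; commitIndex=2
Op 7: F1 acks idx 4 -> match: F0=3 F1=4 F2=2 F3=0; commitIndex=3
Op 8: F1 acks idx 1 -> match: F0=3 F1=4 F2=2 F3=0; commitIndex=3
Op 9: F0 acks idx 1 -> match: F0=3 F1=4 F2=2 F3=0; commitIndex=3
Op 10: F2 acks idx 2 -> match: F0=3 F1=4 F2=2 F3=0; commitIndex=3
Op 11: append 1 -> log_len=5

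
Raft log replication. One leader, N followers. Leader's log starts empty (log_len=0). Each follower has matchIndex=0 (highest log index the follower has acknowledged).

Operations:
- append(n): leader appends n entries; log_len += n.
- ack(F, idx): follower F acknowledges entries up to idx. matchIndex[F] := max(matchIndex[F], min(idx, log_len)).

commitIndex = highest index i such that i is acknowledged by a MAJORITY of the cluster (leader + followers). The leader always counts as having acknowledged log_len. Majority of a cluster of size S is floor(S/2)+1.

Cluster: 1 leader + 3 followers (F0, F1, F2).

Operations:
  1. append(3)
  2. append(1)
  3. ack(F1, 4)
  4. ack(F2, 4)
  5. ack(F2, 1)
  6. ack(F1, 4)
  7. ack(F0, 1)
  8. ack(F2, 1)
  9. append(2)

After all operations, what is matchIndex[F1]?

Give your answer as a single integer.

Answer: 4

Derivation:
Op 1: append 3 -> log_len=3
Op 2: append 1 -> log_len=4
Op 3: F1 acks idx 4 -> match: F0=0 F1=4 F2=0; commitIndex=0
Op 4: F2 acks idx 4 -> match: F0=0 F1=4 F2=4; commitIndex=4
Op 5: F2 acks idx 1 -> match: F0=0 F1=4 F2=4; commitIndex=4
Op 6: F1 acks idx 4 -> match: F0=0 F1=4 F2=4; commitIndex=4
Op 7: F0 acks idx 1 -> match: F0=1 F1=4 F2=4; commitIndex=4
Op 8: F2 acks idx 1 -> match: F0=1 F1=4 F2=4; commitIndex=4
Op 9: append 2 -> log_len=6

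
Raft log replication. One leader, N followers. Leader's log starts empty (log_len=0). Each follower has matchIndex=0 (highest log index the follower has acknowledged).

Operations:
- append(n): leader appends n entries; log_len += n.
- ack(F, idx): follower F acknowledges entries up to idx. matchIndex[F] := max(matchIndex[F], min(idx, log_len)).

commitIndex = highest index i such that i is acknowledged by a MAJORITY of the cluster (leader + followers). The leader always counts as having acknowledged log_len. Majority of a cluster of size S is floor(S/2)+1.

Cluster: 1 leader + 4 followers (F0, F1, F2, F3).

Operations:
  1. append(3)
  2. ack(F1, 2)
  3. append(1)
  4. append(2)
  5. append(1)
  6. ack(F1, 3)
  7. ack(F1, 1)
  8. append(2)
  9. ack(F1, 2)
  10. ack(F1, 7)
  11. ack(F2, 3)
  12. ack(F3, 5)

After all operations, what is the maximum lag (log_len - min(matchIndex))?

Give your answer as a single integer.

Answer: 9

Derivation:
Op 1: append 3 -> log_len=3
Op 2: F1 acks idx 2 -> match: F0=0 F1=2 F2=0 F3=0; commitIndex=0
Op 3: append 1 -> log_len=4
Op 4: append 2 -> log_len=6
Op 5: append 1 -> log_len=7
Op 6: F1 acks idx 3 -> match: F0=0 F1=3 F2=0 F3=0; commitIndex=0
Op 7: F1 acks idx 1 -> match: F0=0 F1=3 F2=0 F3=0; commitIndex=0
Op 8: append 2 -> log_len=9
Op 9: F1 acks idx 2 -> match: F0=0 F1=3 F2=0 F3=0; commitIndex=0
Op 10: F1 acks idx 7 -> match: F0=0 F1=7 F2=0 F3=0; commitIndex=0
Op 11: F2 acks idx 3 -> match: F0=0 F1=7 F2=3 F3=0; commitIndex=3
Op 12: F3 acks idx 5 -> match: F0=0 F1=7 F2=3 F3=5; commitIndex=5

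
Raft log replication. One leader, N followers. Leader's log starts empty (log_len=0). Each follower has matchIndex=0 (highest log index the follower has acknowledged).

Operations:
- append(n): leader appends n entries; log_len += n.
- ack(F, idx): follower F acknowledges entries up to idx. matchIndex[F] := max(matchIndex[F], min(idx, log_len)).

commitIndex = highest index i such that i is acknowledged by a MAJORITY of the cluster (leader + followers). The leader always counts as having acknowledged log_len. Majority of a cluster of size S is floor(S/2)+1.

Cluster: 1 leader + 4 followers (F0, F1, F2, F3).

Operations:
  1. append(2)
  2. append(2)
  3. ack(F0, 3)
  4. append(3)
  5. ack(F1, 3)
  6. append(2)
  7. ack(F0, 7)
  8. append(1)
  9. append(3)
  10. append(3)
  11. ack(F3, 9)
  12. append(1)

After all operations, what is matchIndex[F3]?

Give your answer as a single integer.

Op 1: append 2 -> log_len=2
Op 2: append 2 -> log_len=4
Op 3: F0 acks idx 3 -> match: F0=3 F1=0 F2=0 F3=0; commitIndex=0
Op 4: append 3 -> log_len=7
Op 5: F1 acks idx 3 -> match: F0=3 F1=3 F2=0 F3=0; commitIndex=3
Op 6: append 2 -> log_len=9
Op 7: F0 acks idx 7 -> match: F0=7 F1=3 F2=0 F3=0; commitIndex=3
Op 8: append 1 -> log_len=10
Op 9: append 3 -> log_len=13
Op 10: append 3 -> log_len=16
Op 11: F3 acks idx 9 -> match: F0=7 F1=3 F2=0 F3=9; commitIndex=7
Op 12: append 1 -> log_len=17

Answer: 9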